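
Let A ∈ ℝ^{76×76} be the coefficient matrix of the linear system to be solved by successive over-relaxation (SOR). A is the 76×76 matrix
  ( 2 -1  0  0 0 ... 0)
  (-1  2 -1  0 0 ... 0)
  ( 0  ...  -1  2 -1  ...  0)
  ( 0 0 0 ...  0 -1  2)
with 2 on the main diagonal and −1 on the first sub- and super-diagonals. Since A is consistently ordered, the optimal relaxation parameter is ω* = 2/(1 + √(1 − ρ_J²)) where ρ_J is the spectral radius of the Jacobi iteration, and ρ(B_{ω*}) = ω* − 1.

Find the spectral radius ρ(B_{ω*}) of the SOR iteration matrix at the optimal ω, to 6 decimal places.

With n=76, ρ(Jacobi) = cos(π/77) = 0.999168.
√(1−ρ_J²) simplifies to sin(π/77) = 0.0407886.
ω* = 2/(1+0.0407886) = 1.921620
ρ_SOR = ω* − 1 = 1.921620 − 1 = 0.921620.

ρ_SOR = 0.921620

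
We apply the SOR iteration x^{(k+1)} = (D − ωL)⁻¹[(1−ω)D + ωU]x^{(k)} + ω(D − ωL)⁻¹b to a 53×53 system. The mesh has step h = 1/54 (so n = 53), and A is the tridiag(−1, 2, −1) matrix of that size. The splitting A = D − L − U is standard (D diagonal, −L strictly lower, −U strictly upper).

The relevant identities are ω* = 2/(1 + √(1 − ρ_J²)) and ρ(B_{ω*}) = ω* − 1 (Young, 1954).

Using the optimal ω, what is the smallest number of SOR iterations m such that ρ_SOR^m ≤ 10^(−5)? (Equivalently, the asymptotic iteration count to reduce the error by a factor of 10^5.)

ρ_J = max_k |cos(kπ/54)| = cos(π/54) = 0.9983082
1 − cos²(π/54) = sin²(π/54) ⇒ √(1−ρ_J²) = sin(π/54) = 0.0581448.
So ω* = 2/1.0581448 = 1.8901005 (Young).
ρ(B_{ω*}) = ω*−1 = 0.8901005
5·ln10 = 11.5129; −ln(0.8901005) = 0.116421; m = ⌈11.5129/0.116421⌉ = ⌈98.890⌉ = 99.

m = 99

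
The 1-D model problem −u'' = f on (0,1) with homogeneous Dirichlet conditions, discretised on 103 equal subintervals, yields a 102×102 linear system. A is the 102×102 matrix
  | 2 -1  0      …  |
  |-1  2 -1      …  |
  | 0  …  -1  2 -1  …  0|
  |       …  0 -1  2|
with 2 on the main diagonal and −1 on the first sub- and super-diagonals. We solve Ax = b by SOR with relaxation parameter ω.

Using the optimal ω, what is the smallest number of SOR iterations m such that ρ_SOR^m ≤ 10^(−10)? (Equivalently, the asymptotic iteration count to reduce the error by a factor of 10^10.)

m = 378

n=102: λ(B_J) = 1 − λ(A)/2 = cos(kπ/103); k=1 gives ρ_J = 0.9995349.
√(1−ρ_J²) = |sin(π/103)| = 0.0304962
ω* = 2 / (1 + 0.0304962) = 2 / 1.0304962 ≈ 1.9408126.
and ρ(B_{ω*}) = 1.9408126 − 1 = 0.9408126.
10·ln10 = 23.0259; −ln(0.9408126) = 0.0610113; m = ⌈23.0259/0.0610113⌉ = ⌈377.404⌉ = 378.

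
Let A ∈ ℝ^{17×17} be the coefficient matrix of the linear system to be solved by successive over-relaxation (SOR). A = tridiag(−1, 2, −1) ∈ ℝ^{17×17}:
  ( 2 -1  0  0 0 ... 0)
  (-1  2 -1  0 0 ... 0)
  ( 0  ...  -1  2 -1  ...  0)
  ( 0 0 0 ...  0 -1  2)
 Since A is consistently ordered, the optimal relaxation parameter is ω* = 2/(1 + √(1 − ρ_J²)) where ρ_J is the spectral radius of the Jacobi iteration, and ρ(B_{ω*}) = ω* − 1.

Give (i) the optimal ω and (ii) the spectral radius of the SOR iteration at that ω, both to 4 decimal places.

ω* = 1.7041, ρ_SOR = 0.7041

n=17: λ(B_J) = 1 − λ(A)/2 = cos(kπ/18); k=1 gives ρ_J = 0.9848.
1 − cos²(π/18) = sin²(π/18) ⇒ √(1−ρ_J²) = sin(π/18) = 0.17365.
Young: ω* = 2/(1+√(1−ρ_J²)) = 2/(1+0.17365) = 2/1.17365 = 1.7041.
At ω = 1.7041 every |λ(B_ω)| = ω−1, so ρ_SOR = 0.7041.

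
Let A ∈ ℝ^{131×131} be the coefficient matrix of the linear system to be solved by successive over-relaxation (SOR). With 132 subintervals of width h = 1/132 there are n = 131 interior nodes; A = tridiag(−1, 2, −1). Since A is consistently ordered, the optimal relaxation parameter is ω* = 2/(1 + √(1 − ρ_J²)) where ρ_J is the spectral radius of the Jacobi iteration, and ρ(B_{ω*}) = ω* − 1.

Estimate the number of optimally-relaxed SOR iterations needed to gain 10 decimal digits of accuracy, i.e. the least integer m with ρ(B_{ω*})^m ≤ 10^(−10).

[ρ_J] n=131: ρ(B_J) = cos(π/(n+1)) = cos(π/132) = 0.9997168.
√(1−ρ_J²) simplifies to sin(π/132) = 0.0237977.
ω* = 2/(1+0.0237977) = 1.9535109
At ω = 1.9535109 every |λ(B_ω)| = ω−1, so ρ_SOR = 0.9535109.
m ≥ 10·ln10 / (−ln 0.9535109) = 483.693; smallest integer m = 484.

m = 484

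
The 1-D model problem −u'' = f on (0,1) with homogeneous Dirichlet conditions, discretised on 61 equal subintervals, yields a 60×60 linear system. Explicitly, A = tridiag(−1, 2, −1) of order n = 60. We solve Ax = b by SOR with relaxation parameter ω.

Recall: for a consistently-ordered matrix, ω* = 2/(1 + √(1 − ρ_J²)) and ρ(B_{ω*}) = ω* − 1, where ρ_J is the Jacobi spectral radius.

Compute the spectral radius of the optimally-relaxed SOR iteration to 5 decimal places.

ρ_SOR = 0.90208

With n=60, ρ(Jacobi) = cos(π/61) = 0.99867.
√(1−ρ_J²) simplifies to sin(π/61) = 0.051479.
Young: ω* = 2/(1+√(1−ρ_J²)) = 2/(1+0.051479) = 2/1.051479 = 1.90208.
At ω = 1.90208 every |λ(B_ω)| = ω−1, so ρ_SOR = 0.90208.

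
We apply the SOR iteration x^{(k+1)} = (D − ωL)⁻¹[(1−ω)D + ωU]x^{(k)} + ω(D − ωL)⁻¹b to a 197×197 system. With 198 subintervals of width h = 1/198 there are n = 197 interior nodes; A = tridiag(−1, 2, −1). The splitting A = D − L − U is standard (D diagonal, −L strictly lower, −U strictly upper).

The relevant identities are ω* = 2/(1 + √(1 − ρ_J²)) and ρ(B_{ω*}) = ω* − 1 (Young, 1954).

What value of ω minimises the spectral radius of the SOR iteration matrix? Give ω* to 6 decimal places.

spectrum of D⁻¹(L+U) = {cos(kπ/198) : 1≤k≤197}; ρ_J = cos(π/198) = 0.999874.
1 − cos²(π/198) = sin²(π/198) ⇒ √(1−ρ_J²) = sin(π/198) = 0.0158660.
So ω* = 2/1.0158660 = 1.968764 (Young).
ρ_SOR = ω* − 1 = 1.968764 − 1 = 0.968764.

ω* = 1.968764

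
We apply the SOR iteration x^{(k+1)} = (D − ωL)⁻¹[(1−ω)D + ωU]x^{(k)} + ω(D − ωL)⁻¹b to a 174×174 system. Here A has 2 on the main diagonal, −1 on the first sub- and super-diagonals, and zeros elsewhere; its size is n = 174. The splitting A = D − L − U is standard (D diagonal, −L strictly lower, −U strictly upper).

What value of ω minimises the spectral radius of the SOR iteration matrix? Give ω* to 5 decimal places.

ω* = 1.96473

½·tridiag(1,0,1) at n=174: λ_k = cos(kπ/175); max |λ| at k=1 ⇒ ρ_J = cos(π/175) ≈ 0.99984.
1 − cos²(π/175) = sin²(π/175) ⇒ √(1−ρ_J²) = sin(π/175) = 0.017951.
[ω*] 2 ÷ (1 + 0.017951) = 2 ÷ 1.017951 = 1.96473.
Hence ρ(B_{ω*}) = 1.96473 − 1 = 0.96473.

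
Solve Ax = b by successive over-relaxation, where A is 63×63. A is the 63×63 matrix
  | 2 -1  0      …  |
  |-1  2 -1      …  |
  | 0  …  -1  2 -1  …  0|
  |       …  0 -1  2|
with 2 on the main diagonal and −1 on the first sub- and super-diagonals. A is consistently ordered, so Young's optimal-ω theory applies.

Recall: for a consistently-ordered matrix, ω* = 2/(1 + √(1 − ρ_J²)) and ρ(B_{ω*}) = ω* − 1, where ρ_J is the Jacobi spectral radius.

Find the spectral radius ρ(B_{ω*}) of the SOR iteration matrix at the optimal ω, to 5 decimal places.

ρ_SOR = 0.90645

spectrum of D⁻¹(L+U) = {cos(kπ/64) : 1≤k≤63}; ρ_J = cos(π/64) = 0.99880.
root = sin(π/64) = 0.049068  (since 1−cos² = sin²).
So ω* = 2/1.049068 = 1.90645 (Young).
[ρ_SOR] ω* − 1 = 0.90645.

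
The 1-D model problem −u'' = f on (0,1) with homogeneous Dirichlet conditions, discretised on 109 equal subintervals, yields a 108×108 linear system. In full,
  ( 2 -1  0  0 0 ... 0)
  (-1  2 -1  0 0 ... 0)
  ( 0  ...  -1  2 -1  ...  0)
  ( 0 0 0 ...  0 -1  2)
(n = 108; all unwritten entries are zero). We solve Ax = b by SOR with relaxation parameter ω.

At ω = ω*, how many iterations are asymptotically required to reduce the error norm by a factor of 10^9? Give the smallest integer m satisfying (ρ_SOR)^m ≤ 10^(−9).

B_J for the 108×108 system has eigenvalues cos(kπ/109); ρ_J = cos(π/109) = 0.9995847.
√(1−ρ_J²) = |sin(π/109)| = 0.0288180
So ω* = 2/1.0288180 = 1.9439784 (Young).
and ρ(B_{ω*}) = 1.9439784 − 1 = 0.9439784.
ρ_SOR^m ≤ 10^(−9) ⇔ m ≥ 9·ln10/(−ln 0.9439784) = 20.7233/0.057652 = 359.455; m = ⌈359.455⌉ = 360.

m = 360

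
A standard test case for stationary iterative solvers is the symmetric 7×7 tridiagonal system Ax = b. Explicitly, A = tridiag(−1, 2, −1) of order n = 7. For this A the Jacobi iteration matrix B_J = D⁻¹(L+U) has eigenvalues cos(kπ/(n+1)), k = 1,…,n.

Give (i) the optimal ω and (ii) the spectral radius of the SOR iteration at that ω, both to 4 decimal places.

ω* = 1.4465, ρ_SOR = 0.4465

With n=7, ρ(Jacobi) = cos(π/8) = 0.9239.
root = sin(π/8) = 0.38268  (since 1−cos² = sin²).
So ω* = 2/1.38268 = 1.4465 (Young).
and ρ(B_{ω*}) = 1.4465 − 1 = 0.4465.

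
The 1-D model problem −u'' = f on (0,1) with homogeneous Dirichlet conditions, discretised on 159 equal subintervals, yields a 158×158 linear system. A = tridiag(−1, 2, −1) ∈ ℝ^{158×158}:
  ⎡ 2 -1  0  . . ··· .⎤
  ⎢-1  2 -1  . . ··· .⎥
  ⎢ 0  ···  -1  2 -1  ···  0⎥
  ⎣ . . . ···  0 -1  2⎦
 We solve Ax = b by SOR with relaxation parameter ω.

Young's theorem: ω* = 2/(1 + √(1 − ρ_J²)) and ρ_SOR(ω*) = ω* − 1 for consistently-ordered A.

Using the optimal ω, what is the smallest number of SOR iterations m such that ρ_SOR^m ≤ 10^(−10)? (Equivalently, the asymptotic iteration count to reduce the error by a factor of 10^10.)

spectrum of D⁻¹(L+U) = {cos(kπ/159) : 1≤k≤158}; ρ_J = cos(π/159) = 0.9998048.
√(1−ρ_J²) simplifies to sin(π/159) = 0.0197572.
[ω*] 2 ÷ (1 + 0.0197572) = 2 ÷ 1.0197572 = 1.9612512.
ρ_SOR = ω* − 1 ≈ 0.9612512.
ρ_SOR^m ≤ 10^(−10) ⇔ m ≥ 10·ln10/(−ln 0.9612512) = 23.0259/0.0395195 = 582.647; m = ⌈582.647⌉ = 583.

m = 583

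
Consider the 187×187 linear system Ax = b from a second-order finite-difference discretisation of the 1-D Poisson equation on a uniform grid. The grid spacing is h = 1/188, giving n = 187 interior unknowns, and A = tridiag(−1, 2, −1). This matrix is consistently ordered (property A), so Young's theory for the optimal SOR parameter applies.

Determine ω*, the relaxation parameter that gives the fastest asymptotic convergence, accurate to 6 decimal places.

ω* = 1.967130

[ρ_J] n=187: ρ(B_J) = cos(π/(n+1)) = cos(π/188) = 0.999860.
root = sin(π/188) = 0.0167098  (since 1−cos² = sin²).
ω* = 2/(1 + 0.0167098) = 2/1.0167098 = 1.967130.
At ω = 1.967130 every |λ(B_ω)| = ω−1, so ρ_SOR = 0.967130.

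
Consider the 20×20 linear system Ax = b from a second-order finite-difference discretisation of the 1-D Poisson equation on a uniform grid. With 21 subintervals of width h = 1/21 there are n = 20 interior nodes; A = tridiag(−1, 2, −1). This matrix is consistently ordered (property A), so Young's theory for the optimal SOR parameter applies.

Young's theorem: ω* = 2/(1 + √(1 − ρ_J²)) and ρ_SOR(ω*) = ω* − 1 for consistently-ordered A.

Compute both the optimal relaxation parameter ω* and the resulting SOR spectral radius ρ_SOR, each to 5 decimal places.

ω* = 1.74058, ρ_SOR = 0.74058

n=20: λ(B_J) = 1 − λ(A)/2 = cos(kπ/21); k=1 gives ρ_J = 0.98883.
√(1−ρ_J²) = |sin(π/21)| = 0.149042
So ω* = 2/1.149042 = 1.74058 (Young).
ρ_SOR = ω* − 1 = 1.74058 − 1 = 0.74058.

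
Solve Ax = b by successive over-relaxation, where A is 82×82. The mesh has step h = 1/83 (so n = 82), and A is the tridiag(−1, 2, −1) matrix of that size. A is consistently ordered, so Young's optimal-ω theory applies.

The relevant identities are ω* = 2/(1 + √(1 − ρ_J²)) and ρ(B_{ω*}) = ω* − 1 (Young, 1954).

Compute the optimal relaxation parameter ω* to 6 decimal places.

ω* = 1.927077

n=82: λ(B_J) = 1 − λ(A)/2 = cos(kπ/83); k=1 gives ρ_J = 0.999284.
root = sin(π/83) = 0.0378415  (since 1−cos² = sin²).
ω* = 2/(1+0.0378415) = 1.927077
[ρ_SOR] ω* − 1 = 0.927077.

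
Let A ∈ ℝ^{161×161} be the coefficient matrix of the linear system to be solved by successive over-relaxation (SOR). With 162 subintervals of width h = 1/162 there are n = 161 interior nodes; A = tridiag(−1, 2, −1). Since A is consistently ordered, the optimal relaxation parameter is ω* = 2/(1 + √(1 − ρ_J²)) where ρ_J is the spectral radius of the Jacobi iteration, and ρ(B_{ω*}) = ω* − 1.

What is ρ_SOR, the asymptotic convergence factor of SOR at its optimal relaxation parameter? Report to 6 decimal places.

ρ_SOR = 0.961955

ρ_J = max_k |cos(kπ/162)| = cos(π/162) = 0.999812
√(1 − cos²(π/162)) = sin(π/162) ≈ 0.0193913.
ω* = 2/(1 + 0.0193913) = 2/1.0193913 = 1.961955.
At ω = 1.961955 every |λ(B_ω)| = ω−1, so ρ_SOR = 0.961955.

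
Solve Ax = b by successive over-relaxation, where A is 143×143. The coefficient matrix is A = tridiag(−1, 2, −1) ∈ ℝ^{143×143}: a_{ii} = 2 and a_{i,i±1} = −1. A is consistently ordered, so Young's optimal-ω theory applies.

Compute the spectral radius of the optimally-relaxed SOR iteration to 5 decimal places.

spectrum of D⁻¹(L+U) = {cos(kπ/144) : 1≤k≤143}; ρ_J = cos(π/144) = 0.99976.
root = sin(π/144) = 0.021815  (since 1−cos² = sin²).
So ω* = 2/1.021815 = 1.95730 (Young).
ρ_SOR = ω* − 1 = 1.95730 − 1 = 0.95730.

ρ_SOR = 0.95730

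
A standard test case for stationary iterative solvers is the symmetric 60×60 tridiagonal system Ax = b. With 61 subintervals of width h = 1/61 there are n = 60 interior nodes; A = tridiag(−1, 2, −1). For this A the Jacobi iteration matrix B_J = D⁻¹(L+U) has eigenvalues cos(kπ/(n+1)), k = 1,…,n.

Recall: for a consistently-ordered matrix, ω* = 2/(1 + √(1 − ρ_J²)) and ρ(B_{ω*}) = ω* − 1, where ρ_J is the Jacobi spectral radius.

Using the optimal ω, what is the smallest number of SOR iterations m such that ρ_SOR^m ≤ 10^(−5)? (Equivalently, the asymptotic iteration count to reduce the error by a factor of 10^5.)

[ρ_J] n=60: ρ(B_J) = cos(π/(n+1)) = cos(π/61) = 0.9986741.
root = sin(π/61) = 0.0514788  (since 1−cos² = sin²).
So ω* = 2/1.0514788 = 1.9020830 (Young).
ρ_SOR = ω* − 1 ≈ 0.9020830.
Need (0.9020830)^m ≤ 10^(−5): m ≥ 5·ln10/|ln 0.9020830| = 11.5129/0.103049 = 111.723 ⇒ m = 112.

m = 112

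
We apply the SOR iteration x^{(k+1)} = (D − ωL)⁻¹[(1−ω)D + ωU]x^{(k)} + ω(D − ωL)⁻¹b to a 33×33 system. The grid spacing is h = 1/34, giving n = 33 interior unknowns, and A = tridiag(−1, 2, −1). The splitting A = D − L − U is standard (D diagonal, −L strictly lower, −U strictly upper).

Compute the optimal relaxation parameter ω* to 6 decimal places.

½·tridiag(1,0,1) at n=33: λ_k = cos(kπ/34); max |λ| at k=1 ⇒ ρ_J = cos(π/34) ≈ 0.995734.
root = sin(π/34) = 0.0922684  (since 1−cos² = sin²).
So ω* = 2/1.0922684 = 1.831052 (Young).
and ρ(B_{ω*}) = 1.831052 − 1 = 0.831052.

ω* = 1.831052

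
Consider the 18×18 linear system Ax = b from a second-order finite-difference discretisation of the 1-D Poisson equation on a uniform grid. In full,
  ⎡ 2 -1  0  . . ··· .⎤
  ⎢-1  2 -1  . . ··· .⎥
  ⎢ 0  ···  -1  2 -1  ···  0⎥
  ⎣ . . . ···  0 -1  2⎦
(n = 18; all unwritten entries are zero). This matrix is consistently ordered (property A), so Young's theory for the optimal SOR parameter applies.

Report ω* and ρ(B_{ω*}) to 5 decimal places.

B_J for the 18×18 system has eigenvalues cos(kπ/19); ρ_J = cos(π/19) = 0.98636.
√(1−ρ_J²) simplifies to sin(π/19) = 0.164595.
ω* = 2/(1+0.164595) = 1.71734
At ω = 1.71734 every |λ(B_ω)| = ω−1, so ρ_SOR = 0.71734.

ω* = 1.71734, ρ_SOR = 0.71734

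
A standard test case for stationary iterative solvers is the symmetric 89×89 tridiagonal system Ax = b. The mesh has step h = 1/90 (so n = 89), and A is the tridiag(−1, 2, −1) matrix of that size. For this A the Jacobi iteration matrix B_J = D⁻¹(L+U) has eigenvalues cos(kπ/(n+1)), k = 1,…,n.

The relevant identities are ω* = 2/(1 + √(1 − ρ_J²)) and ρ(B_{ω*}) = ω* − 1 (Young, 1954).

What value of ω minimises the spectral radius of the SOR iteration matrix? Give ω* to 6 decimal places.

ω* = 1.932555

B_J for the 89×89 system has eigenvalues cos(kπ/90); ρ_J = cos(π/90) = 0.999391.
√(1−ρ_J²) simplifies to sin(π/90) = 0.0348995.
[ω*] 2 ÷ (1 + 0.0348995) = 2 ÷ 1.0348995 = 1.932555.
Hence ρ(B_{ω*}) = 1.932555 − 1 = 0.932555.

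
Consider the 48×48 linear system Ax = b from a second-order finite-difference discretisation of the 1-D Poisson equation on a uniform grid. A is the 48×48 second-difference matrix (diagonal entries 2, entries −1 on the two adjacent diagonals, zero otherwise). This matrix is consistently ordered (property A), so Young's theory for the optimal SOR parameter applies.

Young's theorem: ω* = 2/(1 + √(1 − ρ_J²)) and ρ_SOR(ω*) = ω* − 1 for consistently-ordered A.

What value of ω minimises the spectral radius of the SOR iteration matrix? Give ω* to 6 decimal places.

spectrum of D⁻¹(L+U) = {cos(kπ/49) : 1≤k≤48}; ρ_J = cos(π/49) = 0.997945.
1 − cos²(π/49) = sin²(π/49) ⇒ √(1−ρ_J²) = sin(π/49) = 0.0640702.
Young: ω* = 2/(1+√(1−ρ_J²)) = 2/(1+0.0640702) = 2/1.0640702 = 1.879575.
ρ(B_{ω*}) = ω*−1 = 0.879575

ω* = 1.879575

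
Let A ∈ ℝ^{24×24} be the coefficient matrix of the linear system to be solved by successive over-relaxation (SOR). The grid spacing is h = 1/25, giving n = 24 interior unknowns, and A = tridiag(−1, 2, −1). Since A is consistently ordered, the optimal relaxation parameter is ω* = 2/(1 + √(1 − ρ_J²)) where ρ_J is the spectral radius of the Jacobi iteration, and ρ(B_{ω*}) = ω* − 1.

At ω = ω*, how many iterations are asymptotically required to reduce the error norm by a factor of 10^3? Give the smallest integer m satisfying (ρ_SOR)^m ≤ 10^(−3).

[ρ_J] n=24: ρ(B_J) = cos(π/(n+1)) = cos(π/25) = 0.9921147.
√(1−ρ_J²) = |sin(π/25)| = 0.1253332
[ω*] 2 ÷ (1 + 0.1253332) = 2 ÷ 1.1253332 = 1.7772514.
At ω = 1.7772514 every |λ(B_ω)| = ω−1, so ρ_SOR = 0.7772514.
3·ln10 = 6.90776; −ln(0.7772514) = 0.251991; m = ⌈6.90776/0.251991⌉ = ⌈27.413⌉ = 28.

m = 28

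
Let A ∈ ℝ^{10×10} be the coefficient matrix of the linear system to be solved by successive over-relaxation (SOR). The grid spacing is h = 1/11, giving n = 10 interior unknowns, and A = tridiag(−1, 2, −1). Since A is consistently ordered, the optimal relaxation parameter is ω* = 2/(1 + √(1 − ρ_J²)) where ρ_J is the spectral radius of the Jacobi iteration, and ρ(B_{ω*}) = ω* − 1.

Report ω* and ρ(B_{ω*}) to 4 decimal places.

ρ_J = max_k |cos(kπ/11)| = cos(π/11) = 0.9595
√(1−ρ_J²) = |sin(π/11)| = 0.28173
So ω* = 2/1.28173 = 1.5604 (Young).
ρ_SOR = ω* − 1 ≈ 0.5604.

ω* = 1.5604, ρ_SOR = 0.5604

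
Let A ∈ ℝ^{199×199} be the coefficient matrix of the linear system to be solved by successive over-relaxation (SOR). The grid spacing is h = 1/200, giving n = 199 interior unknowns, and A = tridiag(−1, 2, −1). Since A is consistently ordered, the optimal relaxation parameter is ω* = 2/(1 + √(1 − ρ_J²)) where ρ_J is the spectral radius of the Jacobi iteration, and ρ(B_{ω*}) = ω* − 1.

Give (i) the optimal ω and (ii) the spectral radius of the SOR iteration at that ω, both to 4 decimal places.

[ρ_J] n=199: ρ(B_J) = cos(π/(n+1)) = cos(π/200) = 0.9999.
√(1−ρ_J²) = |sin(π/200)| = 0.01571
Young: ω* = 2/(1+√(1−ρ_J²)) = 2/(1+0.01571) = 2/1.01571 = 1.9691.
[ρ_SOR] ω* − 1 = 0.9691.

ω* = 1.9691, ρ_SOR = 0.9691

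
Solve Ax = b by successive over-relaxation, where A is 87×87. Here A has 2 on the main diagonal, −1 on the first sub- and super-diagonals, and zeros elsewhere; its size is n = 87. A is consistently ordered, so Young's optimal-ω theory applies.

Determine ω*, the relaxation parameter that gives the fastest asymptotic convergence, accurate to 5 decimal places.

½·tridiag(1,0,1) at n=87: λ_k = cos(kπ/88); max |λ| at k=1 ⇒ ρ_J = cos(π/88) ≈ 0.99936.
√(1−ρ_J²) = |sin(π/88)| = 0.035692
Then 2/(1+√(1−ρ_J²)) = 2/(1+0.035692); ω* = 2/1.035692 = 1.93108.
ρ_SOR = ω* − 1 ≈ 0.93108.

ω* = 1.93108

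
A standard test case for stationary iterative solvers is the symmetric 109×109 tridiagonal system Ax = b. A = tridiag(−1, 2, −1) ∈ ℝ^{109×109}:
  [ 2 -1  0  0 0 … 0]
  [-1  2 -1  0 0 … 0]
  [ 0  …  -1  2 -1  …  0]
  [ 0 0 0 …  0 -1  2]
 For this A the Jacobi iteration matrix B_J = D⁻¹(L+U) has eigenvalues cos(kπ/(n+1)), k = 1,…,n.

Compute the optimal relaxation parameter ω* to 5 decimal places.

ω* = 1.94447

spectrum of D⁻¹(L+U) = {cos(kπ/110) : 1≤k≤109}; ρ_J = cos(π/110) = 0.99959.
√(1−ρ_J²) simplifies to sin(π/110) = 0.028556.
ω* = 2/(1 + 0.028556) = 2/1.028556 = 1.94447.
ρ_SOR = ω* − 1 = 1.94447 − 1 = 0.94447.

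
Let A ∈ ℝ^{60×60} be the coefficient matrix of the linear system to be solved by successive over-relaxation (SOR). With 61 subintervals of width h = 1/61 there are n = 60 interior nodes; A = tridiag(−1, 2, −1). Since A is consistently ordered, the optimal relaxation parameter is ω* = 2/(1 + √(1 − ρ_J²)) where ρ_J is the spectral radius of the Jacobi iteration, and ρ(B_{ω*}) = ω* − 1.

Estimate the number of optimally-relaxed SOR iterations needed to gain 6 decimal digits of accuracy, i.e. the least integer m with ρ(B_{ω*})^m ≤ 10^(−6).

[ρ_J] n=60: ρ(B_J) = cos(π/(n+1)) = cos(π/61) = 0.9986741.
√(1−ρ_J²) = |sin(π/61)| = 0.0514788
ω* = 2/(1+0.0514788) = 1.9020830
ρ_SOR = ω* − 1 = 1.9020830 − 1 = 0.9020830.
ρ_SOR^m ≤ 10^(−6) ⇔ m ≥ 6·ln10/(−ln 0.9020830) = 13.8155/0.103049 = 134.067; m = ⌈134.067⌉ = 135.

m = 135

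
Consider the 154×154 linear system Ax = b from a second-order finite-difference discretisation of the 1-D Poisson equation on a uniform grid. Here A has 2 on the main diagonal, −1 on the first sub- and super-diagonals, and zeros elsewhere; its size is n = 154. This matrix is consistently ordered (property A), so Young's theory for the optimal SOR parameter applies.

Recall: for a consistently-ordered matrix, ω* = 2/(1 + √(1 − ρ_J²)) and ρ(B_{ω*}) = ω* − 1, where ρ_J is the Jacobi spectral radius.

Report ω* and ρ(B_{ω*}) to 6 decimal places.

½·tridiag(1,0,1) at n=154: λ_k = cos(kπ/155); max |λ| at k=1 ⇒ ρ_J = cos(π/155) ≈ 0.999795.
√(1 − cos²(π/155)) = sin(π/155) ≈ 0.0202670.
ω* = 2/(1+0.0202670) = 1.960271
ρ_SOR = ω* − 1 = 1.960271 − 1 = 0.960271.

ω* = 1.960271, ρ_SOR = 0.960271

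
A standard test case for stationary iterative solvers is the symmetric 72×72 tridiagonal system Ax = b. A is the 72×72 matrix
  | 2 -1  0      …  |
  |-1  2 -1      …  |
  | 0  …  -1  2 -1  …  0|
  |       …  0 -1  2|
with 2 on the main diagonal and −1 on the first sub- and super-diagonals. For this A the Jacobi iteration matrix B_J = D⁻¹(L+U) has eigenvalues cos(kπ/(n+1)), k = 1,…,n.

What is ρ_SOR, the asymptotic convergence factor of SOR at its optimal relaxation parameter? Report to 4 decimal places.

ρ_SOR = 0.9175

[ρ_J] n=72: ρ(B_J) = cos(π/(n+1)) = cos(π/73) = 0.9991.
√(1−ρ_J²) = |sin(π/73)| = 0.04302
Young: ω* = 2/(1+√(1−ρ_J²)) = 2/(1+0.04302) = 2/1.04302 = 1.9175.
ρ_SOR = ω* − 1 = 1.9175 − 1 = 0.9175.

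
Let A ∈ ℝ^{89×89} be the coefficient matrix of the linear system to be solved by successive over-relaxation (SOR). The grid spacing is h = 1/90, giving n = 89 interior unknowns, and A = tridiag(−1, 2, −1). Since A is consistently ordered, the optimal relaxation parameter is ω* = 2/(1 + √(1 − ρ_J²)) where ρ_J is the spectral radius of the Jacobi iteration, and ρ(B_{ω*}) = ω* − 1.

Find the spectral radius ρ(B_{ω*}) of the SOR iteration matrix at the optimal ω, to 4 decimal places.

ρ_SOR = 0.9326

n=89: λ(B_J) = 1 − λ(A)/2 = cos(kπ/90); k=1 gives ρ_J = 0.9994.
√(1 − cos²(π/90)) = sin(π/90) ≈ 0.03490.
Young: ω* = 2/(1+√(1−ρ_J²)) = 2/(1+0.03490) = 2/1.03490 = 1.9326.
[ρ_SOR] ω* − 1 = 0.9326.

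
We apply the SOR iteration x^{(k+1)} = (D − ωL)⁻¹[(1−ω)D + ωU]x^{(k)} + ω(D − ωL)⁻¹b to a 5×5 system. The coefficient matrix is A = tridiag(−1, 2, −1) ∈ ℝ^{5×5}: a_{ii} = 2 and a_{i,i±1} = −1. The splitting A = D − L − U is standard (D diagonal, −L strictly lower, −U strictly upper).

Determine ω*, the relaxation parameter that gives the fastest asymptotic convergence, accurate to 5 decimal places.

With n=5, ρ(Jacobi) = cos(π/6) = 0.86603.
√(1−ρ_J²) = |sin(π/6)| = 0.500000
So ω* = 2/1.500000 = 1.33333 (Young).
ρ_SOR = ω* − 1 ≈ 0.33333.

ω* = 1.33333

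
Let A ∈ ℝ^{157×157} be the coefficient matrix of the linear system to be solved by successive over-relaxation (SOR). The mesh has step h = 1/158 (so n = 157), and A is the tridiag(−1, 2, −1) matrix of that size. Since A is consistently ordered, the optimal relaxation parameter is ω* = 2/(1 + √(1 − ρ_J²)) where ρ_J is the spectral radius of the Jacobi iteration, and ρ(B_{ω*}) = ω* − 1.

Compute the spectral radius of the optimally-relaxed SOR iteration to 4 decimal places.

[ρ_J] n=157: ρ(B_J) = cos(π/(n+1)) = cos(π/158) = 0.9998.
√(1 − cos²(π/158)) = sin(π/158) ≈ 0.01988.
So ω* = 2/1.01988 = 1.9610 (Young).
At ω = 1.9610 every |λ(B_ω)| = ω−1, so ρ_SOR = 0.9610.

ρ_SOR = 0.9610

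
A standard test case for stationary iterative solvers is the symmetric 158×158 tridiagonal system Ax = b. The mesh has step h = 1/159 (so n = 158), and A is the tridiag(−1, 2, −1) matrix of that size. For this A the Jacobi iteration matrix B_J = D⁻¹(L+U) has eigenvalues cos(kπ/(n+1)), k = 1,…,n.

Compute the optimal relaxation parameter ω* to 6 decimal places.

ω* = 1.961251

[ρ_J] n=158: ρ(B_J) = cos(π/(n+1)) = cos(π/159) = 0.999805.
1 − cos²(π/159) = sin²(π/159) ⇒ √(1−ρ_J²) = sin(π/159) = 0.0197572.
ω* = 2/(1 + 0.0197572) = 2/1.0197572 = 1.961251.
At ω = 1.961251 every |λ(B_ω)| = ω−1, so ρ_SOR = 0.961251.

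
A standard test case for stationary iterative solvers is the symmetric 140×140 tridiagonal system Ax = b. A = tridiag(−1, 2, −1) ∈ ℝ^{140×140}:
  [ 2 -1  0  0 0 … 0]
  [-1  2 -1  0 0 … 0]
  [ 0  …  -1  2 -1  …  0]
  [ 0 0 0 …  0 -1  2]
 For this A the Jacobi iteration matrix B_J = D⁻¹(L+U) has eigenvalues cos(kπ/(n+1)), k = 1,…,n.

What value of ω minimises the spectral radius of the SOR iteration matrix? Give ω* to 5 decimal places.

B_J for the 140×140 system has eigenvalues cos(kπ/141); ρ_J = cos(π/141) = 0.99975.
root = sin(π/141) = 0.022279  (since 1−cos² = sin²).
[ω*] 2 ÷ (1 + 0.022279) = 2 ÷ 1.022279 = 1.95641.
Hence ρ(B_{ω*}) = 1.95641 − 1 = 0.95641.

ω* = 1.95641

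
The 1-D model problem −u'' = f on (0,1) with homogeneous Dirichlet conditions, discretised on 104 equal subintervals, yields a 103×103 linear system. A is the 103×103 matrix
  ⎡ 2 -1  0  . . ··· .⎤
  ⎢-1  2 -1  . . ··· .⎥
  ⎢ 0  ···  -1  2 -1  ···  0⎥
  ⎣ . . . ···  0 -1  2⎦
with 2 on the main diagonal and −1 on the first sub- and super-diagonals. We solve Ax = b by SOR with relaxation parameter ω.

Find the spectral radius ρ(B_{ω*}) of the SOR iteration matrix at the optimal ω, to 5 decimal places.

With n=103, ρ(Jacobi) = cos(π/104) = 0.99954.
√(1 − cos²(π/104)) = sin(π/104) ≈ 0.030203.
Then 2/(1+√(1−ρ_J²)) = 2/(1+0.030203); ω* = 2/1.030203 = 1.94136.
ρ_SOR = ω* − 1 = 1.94136 − 1 = 0.94136.

ρ_SOR = 0.94136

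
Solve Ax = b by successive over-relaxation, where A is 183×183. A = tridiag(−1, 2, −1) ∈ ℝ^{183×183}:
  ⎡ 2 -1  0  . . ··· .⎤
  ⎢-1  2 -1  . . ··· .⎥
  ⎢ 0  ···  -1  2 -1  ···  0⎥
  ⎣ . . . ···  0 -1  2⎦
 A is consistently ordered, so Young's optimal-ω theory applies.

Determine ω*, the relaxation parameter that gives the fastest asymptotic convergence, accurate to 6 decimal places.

ω* = 1.966427

n=183: λ(B_J) = 1 − λ(A)/2 = cos(kπ/184); k=1 gives ρ_J = 0.999854.
root = sin(π/184) = 0.0170730  (since 1−cos² = sin²).
ω* = 2 / (1 + 0.0170730) = 2 / 1.0170730 ≈ 1.966427.
Hence ρ(B_{ω*}) = 1.966427 − 1 = 0.966427.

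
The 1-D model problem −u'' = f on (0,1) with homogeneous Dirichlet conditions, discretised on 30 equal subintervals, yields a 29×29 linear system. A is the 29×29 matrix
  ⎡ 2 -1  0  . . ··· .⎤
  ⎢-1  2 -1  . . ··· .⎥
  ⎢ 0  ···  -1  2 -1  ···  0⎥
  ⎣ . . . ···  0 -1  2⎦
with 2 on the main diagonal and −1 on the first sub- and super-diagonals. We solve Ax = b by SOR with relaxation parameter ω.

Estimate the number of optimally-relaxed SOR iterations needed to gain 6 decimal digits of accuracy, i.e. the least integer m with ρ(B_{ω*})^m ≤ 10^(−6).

m = 66

n=29: λ(B_J) = 1 − λ(A)/2 = cos(kπ/30); k=1 gives ρ_J = 0.9945219.
√(1 − cos²(π/30)) = sin(π/30) ≈ 0.1045285.
ω* = 2/(1+0.1045285) = 1.8107274
ρ(B_{ω*}) = ω*−1 = 0.8107274
For 6 digits: m = 6·ln10 / (−ln 0.8107274) = 13.8155/0.209823 = 65.844; round up → m = 66.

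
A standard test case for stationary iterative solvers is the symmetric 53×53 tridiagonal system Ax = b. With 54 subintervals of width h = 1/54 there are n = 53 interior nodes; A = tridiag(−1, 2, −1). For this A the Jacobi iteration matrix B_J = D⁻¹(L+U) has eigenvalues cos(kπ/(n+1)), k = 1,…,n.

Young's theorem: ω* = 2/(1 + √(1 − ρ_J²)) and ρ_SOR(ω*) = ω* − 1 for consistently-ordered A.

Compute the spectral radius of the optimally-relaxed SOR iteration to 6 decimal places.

ρ_SOR = 0.890100

B_J for the 53×53 system has eigenvalues cos(kπ/54); ρ_J = cos(π/54) = 0.998308.
√(1−ρ_J²) = |sin(π/54)| = 0.0581448
ω* = 2/(1 + 0.0581448) = 2/1.0581448 = 1.890100.
At ω = 1.890100 every |λ(B_ω)| = ω−1, so ρ_SOR = 0.890100.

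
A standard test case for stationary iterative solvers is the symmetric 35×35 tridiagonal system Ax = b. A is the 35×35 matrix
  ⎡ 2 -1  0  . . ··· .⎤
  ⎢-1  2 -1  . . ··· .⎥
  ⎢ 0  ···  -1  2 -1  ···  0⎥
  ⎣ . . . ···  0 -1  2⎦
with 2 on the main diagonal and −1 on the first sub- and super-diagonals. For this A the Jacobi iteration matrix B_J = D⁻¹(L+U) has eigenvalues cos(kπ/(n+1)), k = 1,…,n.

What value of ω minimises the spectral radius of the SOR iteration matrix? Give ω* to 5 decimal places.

ω* = 1.83966

spectrum of D⁻¹(L+U) = {cos(kπ/36) : 1≤k≤35}; ρ_J = cos(π/36) = 0.99619.
√(1 − cos²(π/36)) = sin(π/36) ≈ 0.087156.
Young: ω* = 2/(1+√(1−ρ_J²)) = 2/(1+0.087156) = 2/1.087156 = 1.83966.
[ρ_SOR] ω* − 1 = 0.83966.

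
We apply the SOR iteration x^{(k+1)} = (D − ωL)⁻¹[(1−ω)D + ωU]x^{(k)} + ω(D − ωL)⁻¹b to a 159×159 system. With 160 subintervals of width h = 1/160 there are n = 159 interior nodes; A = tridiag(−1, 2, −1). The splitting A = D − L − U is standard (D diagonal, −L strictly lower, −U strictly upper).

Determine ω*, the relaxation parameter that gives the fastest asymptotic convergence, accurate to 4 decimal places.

ω* = 1.9615

spectrum of D⁻¹(L+U) = {cos(kπ/160) : 1≤k≤159}; ρ_J = cos(π/160) = 0.9998.
√(1−ρ_J²) simplifies to sin(π/160) = 0.01963.
So ω* = 2/1.01963 = 1.9615 (Young).
ρ_SOR = ω* − 1 = 1.9615 − 1 = 0.9615.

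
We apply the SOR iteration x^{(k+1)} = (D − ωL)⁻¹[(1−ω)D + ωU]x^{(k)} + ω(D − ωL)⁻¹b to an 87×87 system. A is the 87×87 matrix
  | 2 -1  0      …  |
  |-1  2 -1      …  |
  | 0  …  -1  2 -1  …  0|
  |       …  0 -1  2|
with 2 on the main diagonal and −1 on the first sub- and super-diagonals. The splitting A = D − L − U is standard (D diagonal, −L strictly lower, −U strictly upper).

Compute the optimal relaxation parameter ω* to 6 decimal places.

ω* = 1.931075

n=87: λ(B_J) = 1 − λ(A)/2 = cos(kπ/88); k=1 gives ρ_J = 0.999363.
root = sin(π/88) = 0.0356923  (since 1−cos² = sin²).
ω* = 2/(1 + 0.0356923) = 2/1.0356923 = 1.931075.
and ρ(B_{ω*}) = 1.931075 − 1 = 0.931075.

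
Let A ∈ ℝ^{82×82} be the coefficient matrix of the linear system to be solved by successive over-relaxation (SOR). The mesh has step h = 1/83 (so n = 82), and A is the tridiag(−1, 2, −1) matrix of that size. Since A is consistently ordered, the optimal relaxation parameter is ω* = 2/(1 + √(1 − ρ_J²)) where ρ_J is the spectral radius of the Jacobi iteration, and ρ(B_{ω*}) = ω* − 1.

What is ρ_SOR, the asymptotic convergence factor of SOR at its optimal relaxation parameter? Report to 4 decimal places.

ρ_SOR = 0.9271

[ρ_J] n=82: ρ(B_J) = cos(π/(n+1)) = cos(π/83) = 0.9993.
√(1−ρ_J²) = |sin(π/83)| = 0.03784
ω* = 2/(1+0.03784) = 1.9271
ρ_SOR = ω* − 1 = 1.9271 − 1 = 0.9271.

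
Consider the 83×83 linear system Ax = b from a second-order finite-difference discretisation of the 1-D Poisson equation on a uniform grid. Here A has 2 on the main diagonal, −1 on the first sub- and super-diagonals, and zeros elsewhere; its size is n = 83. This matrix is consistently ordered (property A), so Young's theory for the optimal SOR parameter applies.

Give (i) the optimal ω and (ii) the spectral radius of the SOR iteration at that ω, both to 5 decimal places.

[ρ_J] n=83: ρ(B_J) = cos(π/(n+1)) = cos(π/84) = 0.99930.
√(1−ρ_J²) simplifies to sin(π/84) = 0.037391.
ω* = 2/(1 + 0.037391) = 2/1.037391 = 1.92791.
At ω = 1.92791 every |λ(B_ω)| = ω−1, so ρ_SOR = 0.92791.

ω* = 1.92791, ρ_SOR = 0.92791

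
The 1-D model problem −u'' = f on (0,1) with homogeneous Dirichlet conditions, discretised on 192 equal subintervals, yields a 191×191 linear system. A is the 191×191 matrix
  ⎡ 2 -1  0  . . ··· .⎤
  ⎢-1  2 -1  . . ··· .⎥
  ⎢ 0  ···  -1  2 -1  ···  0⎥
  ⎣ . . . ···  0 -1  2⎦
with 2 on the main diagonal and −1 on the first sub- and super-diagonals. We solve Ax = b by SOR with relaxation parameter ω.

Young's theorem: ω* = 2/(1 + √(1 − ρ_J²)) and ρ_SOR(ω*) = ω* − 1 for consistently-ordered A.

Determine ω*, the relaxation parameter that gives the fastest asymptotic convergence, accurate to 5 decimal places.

[ρ_J] n=191: ρ(B_J) = cos(π/(n+1)) = cos(π/192) = 0.99987.
√(1 − cos²(π/192)) = sin(π/192) ≈ 0.016362.
Then 2/(1+√(1−ρ_J²)) = 2/(1+0.016362); ω* = 2/1.016362 = 1.96780.
and ρ(B_{ω*}) = 1.96780 − 1 = 0.96780.

ω* = 1.96780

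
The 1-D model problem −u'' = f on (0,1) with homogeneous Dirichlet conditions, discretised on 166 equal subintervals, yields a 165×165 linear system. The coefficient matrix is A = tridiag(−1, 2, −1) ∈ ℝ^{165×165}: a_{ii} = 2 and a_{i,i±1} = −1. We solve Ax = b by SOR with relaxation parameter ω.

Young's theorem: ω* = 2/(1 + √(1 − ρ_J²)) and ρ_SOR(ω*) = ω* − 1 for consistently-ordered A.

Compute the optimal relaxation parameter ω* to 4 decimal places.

ω* = 1.9629

ρ_J = max_k |cos(kπ/166)| = cos(π/166) = 0.9998
√(1−ρ_J²) simplifies to sin(π/166) = 0.01892.
ω* = 2 / (1 + 0.01892) = 2 / 1.01892 ≈ 1.9629.
Hence ρ(B_{ω*}) = 1.9629 − 1 = 0.9629.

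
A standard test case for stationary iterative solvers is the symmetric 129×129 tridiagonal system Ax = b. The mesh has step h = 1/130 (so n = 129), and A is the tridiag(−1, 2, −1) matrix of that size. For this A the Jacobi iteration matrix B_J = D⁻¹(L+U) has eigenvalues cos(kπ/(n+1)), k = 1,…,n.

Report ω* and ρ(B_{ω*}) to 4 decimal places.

With n=129, ρ(Jacobi) = cos(π/130) = 0.9997.
√(1−ρ_J²) simplifies to sin(π/130) = 0.02416.
ω* = 2 / (1 + 0.02416) = 2 / 1.02416 ≈ 1.9528.
ρ(B_{ω*}) = ω*−1 = 0.9528

ω* = 1.9528, ρ_SOR = 0.9528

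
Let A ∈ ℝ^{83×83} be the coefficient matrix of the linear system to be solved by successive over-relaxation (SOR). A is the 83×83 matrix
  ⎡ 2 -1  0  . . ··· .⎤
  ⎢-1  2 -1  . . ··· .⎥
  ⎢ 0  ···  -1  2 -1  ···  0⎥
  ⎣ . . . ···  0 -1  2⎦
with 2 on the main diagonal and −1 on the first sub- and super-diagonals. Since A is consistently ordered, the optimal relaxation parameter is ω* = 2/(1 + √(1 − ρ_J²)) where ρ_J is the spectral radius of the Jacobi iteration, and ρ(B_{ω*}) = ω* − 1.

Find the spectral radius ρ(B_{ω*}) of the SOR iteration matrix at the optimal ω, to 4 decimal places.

ρ_SOR = 0.9279

B_J for the 83×83 system has eigenvalues cos(kπ/84); ρ_J = cos(π/84) = 0.9993.
√(1−ρ_J²) simplifies to sin(π/84) = 0.03739.
ω* = 2/(1 + 0.03739) = 2/1.03739 = 1.9279.
[ρ_SOR] ω* − 1 = 0.9279.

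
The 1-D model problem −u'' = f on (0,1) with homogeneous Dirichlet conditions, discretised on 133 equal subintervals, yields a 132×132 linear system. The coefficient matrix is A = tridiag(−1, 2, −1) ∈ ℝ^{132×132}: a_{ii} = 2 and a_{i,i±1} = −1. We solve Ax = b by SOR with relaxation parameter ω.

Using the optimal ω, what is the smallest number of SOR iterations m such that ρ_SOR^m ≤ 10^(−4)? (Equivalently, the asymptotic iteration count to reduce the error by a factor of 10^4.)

With n=132, ρ(Jacobi) = cos(π/133) = 0.9997210.
√(1−ρ_J²) = |sin(π/133)| = 0.0236188
[ω*] 2 ÷ (1 + 0.0236188) = 2 ÷ 1.0236188 = 1.9538524.
Hence ρ(B_{ω*}) = 1.9538524 − 1 = 0.9538524.
ρ_SOR^m ≤ 10^(−4) ⇔ m ≥ 4·ln10/(−ln 0.9538524) = 9.21034/0.0472463 = 194.943; m = ⌈194.943⌉ = 195.

m = 195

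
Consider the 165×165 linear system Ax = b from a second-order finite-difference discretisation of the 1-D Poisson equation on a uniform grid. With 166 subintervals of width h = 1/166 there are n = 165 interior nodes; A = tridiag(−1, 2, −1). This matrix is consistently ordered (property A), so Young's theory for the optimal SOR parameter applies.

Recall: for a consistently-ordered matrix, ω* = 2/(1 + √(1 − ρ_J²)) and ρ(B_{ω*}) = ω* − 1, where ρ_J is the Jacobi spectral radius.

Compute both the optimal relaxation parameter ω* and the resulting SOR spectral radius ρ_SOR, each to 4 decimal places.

spectrum of D⁻¹(L+U) = {cos(kπ/166) : 1≤k≤165}; ρ_J = cos(π/166) = 0.9998.
√(1 − cos²(π/166)) = sin(π/166) ≈ 0.01892.
So ω* = 2/1.01892 = 1.9629 (Young).
ρ_SOR = ω* − 1 ≈ 0.9629.

ω* = 1.9629, ρ_SOR = 0.9629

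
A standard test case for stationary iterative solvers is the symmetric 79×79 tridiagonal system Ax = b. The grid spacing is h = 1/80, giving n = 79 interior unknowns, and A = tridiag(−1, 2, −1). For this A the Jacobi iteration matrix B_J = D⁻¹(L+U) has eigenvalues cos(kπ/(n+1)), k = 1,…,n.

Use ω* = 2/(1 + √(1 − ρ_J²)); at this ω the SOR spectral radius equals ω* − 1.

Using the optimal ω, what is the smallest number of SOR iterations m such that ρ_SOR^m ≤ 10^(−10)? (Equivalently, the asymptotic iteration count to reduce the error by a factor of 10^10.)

m = 294

½·tridiag(1,0,1) at n=79: λ_k = cos(kπ/80); max |λ| at k=1 ⇒ ρ_J = cos(π/80) ≈ 0.9992290.
√(1 − cos²(π/80)) = sin(π/80) ≈ 0.0392598.
ω* = 2 / (1 + 0.0392598) = 2 / 1.0392598 ≈ 1.9244466.
[ρ_SOR] ω* − 1 = 0.9244466.
(0.9244466)^m ≤ 10^{−10}  ⇒  m·ln(0.9244466) ≤ −10·ln10  ⇒  m ≥ 293.100  ⇒  m = 294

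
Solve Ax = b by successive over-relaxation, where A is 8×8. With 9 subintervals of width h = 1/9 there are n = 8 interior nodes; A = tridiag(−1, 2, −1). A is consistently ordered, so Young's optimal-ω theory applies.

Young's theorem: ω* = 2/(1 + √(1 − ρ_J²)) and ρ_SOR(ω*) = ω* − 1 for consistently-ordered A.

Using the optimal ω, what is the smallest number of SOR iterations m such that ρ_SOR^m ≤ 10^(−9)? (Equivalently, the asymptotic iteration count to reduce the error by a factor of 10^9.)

[ρ_J] n=8: ρ(B_J) = cos(π/(n+1)) = cos(π/9) = 0.9396926.
root = sin(π/9) = 0.3420201  (since 1−cos² = sin²).
ω* = 2/(1 + 0.3420201) = 2/1.3420201 = 1.4902906.
and ρ(B_{ω*}) = 1.4902906 − 1 = 0.4902906.
For 9 digits: m = 9·ln10 / (−ln 0.4902906) = 20.7233/0.712757 = 29.075; round up → m = 30.

m = 30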